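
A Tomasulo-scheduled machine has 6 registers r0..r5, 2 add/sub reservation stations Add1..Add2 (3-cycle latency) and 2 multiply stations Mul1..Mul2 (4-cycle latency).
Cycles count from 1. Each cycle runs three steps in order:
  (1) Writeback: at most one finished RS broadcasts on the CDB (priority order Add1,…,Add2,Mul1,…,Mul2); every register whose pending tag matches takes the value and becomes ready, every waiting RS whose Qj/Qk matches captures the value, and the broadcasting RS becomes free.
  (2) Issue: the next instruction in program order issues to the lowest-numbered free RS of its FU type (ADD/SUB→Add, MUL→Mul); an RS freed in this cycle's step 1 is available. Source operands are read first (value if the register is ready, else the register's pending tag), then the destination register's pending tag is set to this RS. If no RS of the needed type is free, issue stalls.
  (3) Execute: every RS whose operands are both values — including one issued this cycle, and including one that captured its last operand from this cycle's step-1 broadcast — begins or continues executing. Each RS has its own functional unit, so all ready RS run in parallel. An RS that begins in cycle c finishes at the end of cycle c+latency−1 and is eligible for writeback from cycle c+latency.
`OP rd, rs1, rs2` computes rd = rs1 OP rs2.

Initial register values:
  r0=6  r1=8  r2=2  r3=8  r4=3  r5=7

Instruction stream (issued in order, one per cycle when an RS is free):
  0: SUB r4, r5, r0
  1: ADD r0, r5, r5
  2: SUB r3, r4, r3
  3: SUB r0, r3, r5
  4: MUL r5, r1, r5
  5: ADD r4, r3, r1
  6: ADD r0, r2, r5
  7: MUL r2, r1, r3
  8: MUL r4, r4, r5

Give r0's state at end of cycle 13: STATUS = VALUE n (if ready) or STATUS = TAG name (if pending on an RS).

STATUS = TAG Add1

c1: issue SUB r4<-Add1 | r0:6,r1:8,r2:2,r3:8,r4:Add1,r5:7
c2: issue ADD r0<-Add2 | r0:Add2,r1:8,r2:2,r3:8,r4:Add1,r5:7
c3: stall | r0:Add2,r1:8,r2:2,r3:8,r4:Add1,r5:7
c4: CDB Add1=1; issue SUB r3<-Add1 | r0:Add2,r1:8,r2:2,r3:Add1,r4:1,r5:7
c5: CDB Add2=14; issue SUB r0<-Add2 | r0:Add2,r1:8,r2:2,r3:Add1,r4:1,r5:7
c6: issue MUL r5<-Mul1 | r0:Add2,r1:8,r2:2,r3:Add1,r4:1,r5:Mul1
c7: CDB Add1=-7; issue ADD r4<-Add1 | r0:Add2,r1:8,r2:2,r3:-7,r4:Add1,r5:Mul1
c8: stall | r0:Add2,r1:8,r2:2,r3:-7,r4:Add1,r5:Mul1
c9: stall | r0:Add2,r1:8,r2:2,r3:-7,r4:Add1,r5:Mul1
c10: CDB Add1=1; issue ADD r0<-Add1 | r0:Add1,r1:8,r2:2,r3:-7,r4:1,r5:Mul1
c11: CDB Add2=-14; issue MUL r2<-Mul2 | r0:Add1,r1:8,r2:Mul2,r3:-7,r4:1,r5:Mul1
c12: CDB Mul1=56; issue MUL r4<-Mul1 | r0:Add1,r1:8,r2:Mul2,r3:-7,r4:Mul1,r5:56
c13: - | r0:Add1,r1:8,r2:Mul2,r3:-7,r4:Mul1,r5:56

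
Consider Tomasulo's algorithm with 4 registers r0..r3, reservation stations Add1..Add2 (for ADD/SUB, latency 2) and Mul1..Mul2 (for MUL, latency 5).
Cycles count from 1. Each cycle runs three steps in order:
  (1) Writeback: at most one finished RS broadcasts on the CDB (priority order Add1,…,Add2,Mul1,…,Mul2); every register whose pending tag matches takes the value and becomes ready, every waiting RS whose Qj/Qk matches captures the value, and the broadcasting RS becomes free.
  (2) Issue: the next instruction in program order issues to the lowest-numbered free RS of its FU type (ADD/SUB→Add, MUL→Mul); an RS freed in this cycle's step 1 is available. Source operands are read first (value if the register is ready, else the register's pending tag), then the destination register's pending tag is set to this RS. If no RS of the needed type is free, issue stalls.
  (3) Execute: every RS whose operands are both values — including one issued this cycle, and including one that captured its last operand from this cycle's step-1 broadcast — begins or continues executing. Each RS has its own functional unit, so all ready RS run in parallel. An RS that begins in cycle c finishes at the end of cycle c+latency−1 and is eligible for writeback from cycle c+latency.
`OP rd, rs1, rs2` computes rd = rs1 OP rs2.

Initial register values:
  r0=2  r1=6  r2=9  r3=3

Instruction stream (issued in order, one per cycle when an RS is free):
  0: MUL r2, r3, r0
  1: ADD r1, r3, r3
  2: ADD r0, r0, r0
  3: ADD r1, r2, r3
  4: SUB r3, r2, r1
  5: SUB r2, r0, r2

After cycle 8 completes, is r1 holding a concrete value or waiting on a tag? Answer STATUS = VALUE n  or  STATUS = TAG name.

STATUS = VALUE 9

cycle 1: issue MUL r2<-Mul1 // r0:2,r1:6,r2:Mul1,r3:3
cycle 2: issue ADD r1<-Add1 // r0:2,r1:Add1,r2:Mul1,r3:3
cycle 3: issue ADD r0<-Add2 // r0:Add2,r1:Add1,r2:Mul1,r3:3
cycle 4: CDB Add1=6; issue ADD r1<-Add1 // r0:Add2,r1:Add1,r2:Mul1,r3:3
cycle 5: CDB Add2=4; issue SUB r3<-Add2 // r0:4,r1:Add1,r2:Mul1,r3:Add2
cycle 6: CDB Mul1=6; stall // r0:4,r1:Add1,r2:6,r3:Add2
cycle 7: stall // r0:4,r1:Add1,r2:6,r3:Add2
cycle 8: CDB Add1=9; issue SUB r2<-Add1 // r0:4,r1:9,r2:Add1,r3:Add2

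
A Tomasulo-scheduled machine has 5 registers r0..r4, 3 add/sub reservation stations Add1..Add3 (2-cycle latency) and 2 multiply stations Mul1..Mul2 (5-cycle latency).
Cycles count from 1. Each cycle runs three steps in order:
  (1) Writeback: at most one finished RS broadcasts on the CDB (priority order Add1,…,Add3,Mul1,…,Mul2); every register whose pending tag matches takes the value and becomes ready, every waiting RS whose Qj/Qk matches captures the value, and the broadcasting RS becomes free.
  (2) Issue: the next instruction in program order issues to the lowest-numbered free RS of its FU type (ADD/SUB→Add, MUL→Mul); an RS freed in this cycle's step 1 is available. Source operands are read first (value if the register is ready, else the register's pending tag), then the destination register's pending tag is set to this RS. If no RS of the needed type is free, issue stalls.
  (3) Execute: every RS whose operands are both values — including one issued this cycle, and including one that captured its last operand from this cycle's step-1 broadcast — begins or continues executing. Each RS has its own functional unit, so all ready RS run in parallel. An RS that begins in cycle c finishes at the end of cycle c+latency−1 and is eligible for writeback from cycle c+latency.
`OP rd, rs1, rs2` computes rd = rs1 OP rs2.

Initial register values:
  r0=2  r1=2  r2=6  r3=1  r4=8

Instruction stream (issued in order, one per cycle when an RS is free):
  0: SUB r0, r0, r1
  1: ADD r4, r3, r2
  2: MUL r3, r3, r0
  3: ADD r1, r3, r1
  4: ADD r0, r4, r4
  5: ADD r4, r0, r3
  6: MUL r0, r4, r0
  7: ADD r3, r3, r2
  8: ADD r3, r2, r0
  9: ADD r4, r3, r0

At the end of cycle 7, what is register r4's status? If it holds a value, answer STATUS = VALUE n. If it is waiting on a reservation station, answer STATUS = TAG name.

STATUS = TAG Add3

  c1: issue SUB r0<-Add1  regs: r0:Add1,r1:2,r2:6,r3:1,r4:8
  c2: issue ADD r4<-Add2  regs: r0:Add1,r1:2,r2:6,r3:1,r4:Add2
  c3: CDB Add1=0; issue MUL r3<-Mul1  regs: r0:0,r1:2,r2:6,r3:Mul1,r4:Add2
  c4: CDB Add2=7; issue ADD r1<-Add1  regs: r0:0,r1:Add1,r2:6,r3:Mul1,r4:7
  c5: issue ADD r0<-Add2  regs: r0:Add2,r1:Add1,r2:6,r3:Mul1,r4:7
  c6: issue ADD r4<-Add3  regs: r0:Add2,r1:Add1,r2:6,r3:Mul1,r4:Add3
  c7: CDB Add2=14; issue MUL r0<-Mul2  regs: r0:Mul2,r1:Add1,r2:6,r3:Mul1,r4:Add3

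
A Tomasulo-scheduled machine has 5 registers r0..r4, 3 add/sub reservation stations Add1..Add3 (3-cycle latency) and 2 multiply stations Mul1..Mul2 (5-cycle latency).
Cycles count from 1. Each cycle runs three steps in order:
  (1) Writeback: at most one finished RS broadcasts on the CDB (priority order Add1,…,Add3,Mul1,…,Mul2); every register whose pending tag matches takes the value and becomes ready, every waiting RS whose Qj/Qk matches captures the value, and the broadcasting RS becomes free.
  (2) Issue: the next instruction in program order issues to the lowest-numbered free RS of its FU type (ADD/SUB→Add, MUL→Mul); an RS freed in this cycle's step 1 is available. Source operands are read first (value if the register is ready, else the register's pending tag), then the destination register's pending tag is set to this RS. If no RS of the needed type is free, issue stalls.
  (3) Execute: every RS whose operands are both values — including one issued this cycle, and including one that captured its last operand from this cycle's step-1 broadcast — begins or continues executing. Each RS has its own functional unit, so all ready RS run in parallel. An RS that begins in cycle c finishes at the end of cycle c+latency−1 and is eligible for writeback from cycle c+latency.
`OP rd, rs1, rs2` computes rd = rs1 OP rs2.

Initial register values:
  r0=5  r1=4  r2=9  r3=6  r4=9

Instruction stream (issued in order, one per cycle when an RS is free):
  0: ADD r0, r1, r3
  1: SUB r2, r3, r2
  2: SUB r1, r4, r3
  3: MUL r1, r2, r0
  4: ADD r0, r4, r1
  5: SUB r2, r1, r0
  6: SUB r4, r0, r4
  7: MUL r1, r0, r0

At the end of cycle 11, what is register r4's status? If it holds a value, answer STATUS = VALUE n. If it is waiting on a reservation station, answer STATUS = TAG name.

STATUS = TAG Add3

c1: issue ADD r0<-Add1 | r0:Add1,r1:4,r2:9,r3:6,r4:9
c2: issue SUB r2<-Add2 | r0:Add1,r1:4,r2:Add2,r3:6,r4:9
c3: issue SUB r1<-Add3 | r0:Add1,r1:Add3,r2:Add2,r3:6,r4:9
c4: CDB Add1=10; issue MUL r1<-Mul1 | r0:10,r1:Mul1,r2:Add2,r3:6,r4:9
c5: CDB Add2=-3; issue ADD r0<-Add1 | r0:Add1,r1:Mul1,r2:-3,r3:6,r4:9
c6: CDB Add3=3; issue SUB r2<-Add2 | r0:Add1,r1:Mul1,r2:Add2,r3:6,r4:9
c7: issue SUB r4<-Add3 | r0:Add1,r1:Mul1,r2:Add2,r3:6,r4:Add3
c8: issue MUL r1<-Mul2 | r0:Add1,r1:Mul2,r2:Add2,r3:6,r4:Add3
c9: - | r0:Add1,r1:Mul2,r2:Add2,r3:6,r4:Add3
c10: CDB Mul1=-30 | r0:Add1,r1:Mul2,r2:Add2,r3:6,r4:Add3
c11: - | r0:Add1,r1:Mul2,r2:Add2,r3:6,r4:Add3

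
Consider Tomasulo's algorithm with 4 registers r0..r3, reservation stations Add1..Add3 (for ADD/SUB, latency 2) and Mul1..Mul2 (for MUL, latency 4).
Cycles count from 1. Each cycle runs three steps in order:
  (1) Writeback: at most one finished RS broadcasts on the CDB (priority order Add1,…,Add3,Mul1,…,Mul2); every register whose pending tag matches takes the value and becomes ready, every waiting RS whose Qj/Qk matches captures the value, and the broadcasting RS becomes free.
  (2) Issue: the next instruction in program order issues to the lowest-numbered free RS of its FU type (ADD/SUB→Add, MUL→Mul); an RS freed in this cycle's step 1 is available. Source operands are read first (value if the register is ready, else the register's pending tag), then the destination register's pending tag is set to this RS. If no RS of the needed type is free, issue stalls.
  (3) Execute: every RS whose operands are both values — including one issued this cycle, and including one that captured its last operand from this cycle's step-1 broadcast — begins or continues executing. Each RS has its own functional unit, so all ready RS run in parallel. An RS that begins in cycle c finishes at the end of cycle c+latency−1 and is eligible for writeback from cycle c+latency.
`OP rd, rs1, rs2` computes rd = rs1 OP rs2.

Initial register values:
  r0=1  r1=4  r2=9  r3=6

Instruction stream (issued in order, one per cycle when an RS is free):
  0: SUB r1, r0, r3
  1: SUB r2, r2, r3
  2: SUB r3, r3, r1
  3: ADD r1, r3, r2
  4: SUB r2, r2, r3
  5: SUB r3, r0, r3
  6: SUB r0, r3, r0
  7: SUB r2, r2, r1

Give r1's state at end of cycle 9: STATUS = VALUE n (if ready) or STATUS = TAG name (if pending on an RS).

c1: issue SUB r1<-Add1 | r0:1,r1:Add1,r2:9,r3:6
c2: issue SUB r2<-Add2 | r0:1,r1:Add1,r2:Add2,r3:6
c3: CDB Add1=-5; issue SUB r3<-Add1 | r0:1,r1:-5,r2:Add2,r3:Add1
c4: CDB Add2=3; issue ADD r1<-Add2 | r0:1,r1:Add2,r2:3,r3:Add1
c5: CDB Add1=11; issue SUB r2<-Add1 | r0:1,r1:Add2,r2:Add1,r3:11
c6: issue SUB r3<-Add3 | r0:1,r1:Add2,r2:Add1,r3:Add3
c7: CDB Add1=-8; issue SUB r0<-Add1 | r0:Add1,r1:Add2,r2:-8,r3:Add3
c8: CDB Add2=14; issue SUB r2<-Add2 | r0:Add1,r1:14,r2:Add2,r3:Add3
c9: CDB Add3=-10 | r0:Add1,r1:14,r2:Add2,r3:-10

STATUS = VALUE 14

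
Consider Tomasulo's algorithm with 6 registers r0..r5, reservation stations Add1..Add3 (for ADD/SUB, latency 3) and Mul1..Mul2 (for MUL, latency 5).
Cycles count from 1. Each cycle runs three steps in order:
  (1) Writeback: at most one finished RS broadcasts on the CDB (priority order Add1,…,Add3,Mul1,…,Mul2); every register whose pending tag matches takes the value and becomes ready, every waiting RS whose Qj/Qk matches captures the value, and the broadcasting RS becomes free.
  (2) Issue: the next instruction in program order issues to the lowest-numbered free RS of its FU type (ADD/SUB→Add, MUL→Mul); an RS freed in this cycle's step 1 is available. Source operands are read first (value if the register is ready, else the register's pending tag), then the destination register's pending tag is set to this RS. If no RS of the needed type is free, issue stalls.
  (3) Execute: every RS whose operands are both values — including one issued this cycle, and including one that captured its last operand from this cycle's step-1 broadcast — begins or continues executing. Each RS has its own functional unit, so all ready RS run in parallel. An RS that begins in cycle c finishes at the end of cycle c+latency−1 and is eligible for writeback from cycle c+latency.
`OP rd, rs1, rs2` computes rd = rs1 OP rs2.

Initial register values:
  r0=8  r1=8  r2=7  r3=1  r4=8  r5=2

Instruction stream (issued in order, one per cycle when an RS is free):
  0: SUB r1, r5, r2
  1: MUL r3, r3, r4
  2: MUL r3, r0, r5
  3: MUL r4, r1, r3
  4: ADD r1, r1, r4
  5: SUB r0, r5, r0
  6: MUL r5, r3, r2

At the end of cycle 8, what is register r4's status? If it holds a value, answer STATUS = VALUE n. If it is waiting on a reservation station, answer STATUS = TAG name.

STATUS = TAG Mul1

cycle 1: issue SUB r1<-Add1 // r0:8,r1:Add1,r2:7,r3:1,r4:8,r5:2
cycle 2: issue MUL r3<-Mul1 // r0:8,r1:Add1,r2:7,r3:Mul1,r4:8,r5:2
cycle 3: issue MUL r3<-Mul2 // r0:8,r1:Add1,r2:7,r3:Mul2,r4:8,r5:2
cycle 4: CDB Add1=-5; stall // r0:8,r1:-5,r2:7,r3:Mul2,r4:8,r5:2
cycle 5: stall // r0:8,r1:-5,r2:7,r3:Mul2,r4:8,r5:2
cycle 6: stall // r0:8,r1:-5,r2:7,r3:Mul2,r4:8,r5:2
cycle 7: CDB Mul1=8; issue MUL r4<-Mul1 // r0:8,r1:-5,r2:7,r3:Mul2,r4:Mul1,r5:2
cycle 8: CDB Mul2=16; issue ADD r1<-Add1 // r0:8,r1:Add1,r2:7,r3:16,r4:Mul1,r5:2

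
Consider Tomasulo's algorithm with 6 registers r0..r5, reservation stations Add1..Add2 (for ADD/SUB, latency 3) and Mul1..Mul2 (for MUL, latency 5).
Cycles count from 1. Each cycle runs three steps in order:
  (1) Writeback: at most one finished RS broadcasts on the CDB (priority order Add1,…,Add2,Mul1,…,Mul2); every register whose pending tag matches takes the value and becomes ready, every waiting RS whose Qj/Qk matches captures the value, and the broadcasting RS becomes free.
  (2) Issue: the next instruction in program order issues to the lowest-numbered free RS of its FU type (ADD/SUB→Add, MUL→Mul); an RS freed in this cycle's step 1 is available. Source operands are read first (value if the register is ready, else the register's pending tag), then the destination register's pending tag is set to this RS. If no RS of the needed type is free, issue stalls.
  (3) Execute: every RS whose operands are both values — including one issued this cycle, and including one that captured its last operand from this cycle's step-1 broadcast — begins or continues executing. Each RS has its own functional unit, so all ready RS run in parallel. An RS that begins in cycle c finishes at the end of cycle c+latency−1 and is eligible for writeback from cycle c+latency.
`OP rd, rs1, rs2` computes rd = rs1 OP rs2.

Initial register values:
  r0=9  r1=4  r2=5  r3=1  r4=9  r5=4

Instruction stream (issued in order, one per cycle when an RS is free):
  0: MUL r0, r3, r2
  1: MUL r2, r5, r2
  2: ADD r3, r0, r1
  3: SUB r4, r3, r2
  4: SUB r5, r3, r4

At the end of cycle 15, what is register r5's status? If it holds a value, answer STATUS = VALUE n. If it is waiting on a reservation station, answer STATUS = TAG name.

STATUS = VALUE 20

cycle 1: issue MUL r0<-Mul1 // r0:Mul1,r1:4,r2:5,r3:1,r4:9,r5:4
cycle 2: issue MUL r2<-Mul2 // r0:Mul1,r1:4,r2:Mul2,r3:1,r4:9,r5:4
cycle 3: issue ADD r3<-Add1 // r0:Mul1,r1:4,r2:Mul2,r3:Add1,r4:9,r5:4
cycle 4: issue SUB r4<-Add2 // r0:Mul1,r1:4,r2:Mul2,r3:Add1,r4:Add2,r5:4
cycle 5: stall // r0:Mul1,r1:4,r2:Mul2,r3:Add1,r4:Add2,r5:4
cycle 6: CDB Mul1=5; stall // r0:5,r1:4,r2:Mul2,r3:Add1,r4:Add2,r5:4
cycle 7: CDB Mul2=20; stall // r0:5,r1:4,r2:20,r3:Add1,r4:Add2,r5:4
cycle 8: stall // r0:5,r1:4,r2:20,r3:Add1,r4:Add2,r5:4
cycle 9: CDB Add1=9; issue SUB r5<-Add1 // r0:5,r1:4,r2:20,r3:9,r4:Add2,r5:Add1
cycle 10: - // r0:5,r1:4,r2:20,r3:9,r4:Add2,r5:Add1
cycle 11: - // r0:5,r1:4,r2:20,r3:9,r4:Add2,r5:Add1
cycle 12: CDB Add2=-11 // r0:5,r1:4,r2:20,r3:9,r4:-11,r5:Add1
cycle 13: - // r0:5,r1:4,r2:20,r3:9,r4:-11,r5:Add1
cycle 14: - // r0:5,r1:4,r2:20,r3:9,r4:-11,r5:Add1
cycle 15: CDB Add1=20 // r0:5,r1:4,r2:20,r3:9,r4:-11,r5:20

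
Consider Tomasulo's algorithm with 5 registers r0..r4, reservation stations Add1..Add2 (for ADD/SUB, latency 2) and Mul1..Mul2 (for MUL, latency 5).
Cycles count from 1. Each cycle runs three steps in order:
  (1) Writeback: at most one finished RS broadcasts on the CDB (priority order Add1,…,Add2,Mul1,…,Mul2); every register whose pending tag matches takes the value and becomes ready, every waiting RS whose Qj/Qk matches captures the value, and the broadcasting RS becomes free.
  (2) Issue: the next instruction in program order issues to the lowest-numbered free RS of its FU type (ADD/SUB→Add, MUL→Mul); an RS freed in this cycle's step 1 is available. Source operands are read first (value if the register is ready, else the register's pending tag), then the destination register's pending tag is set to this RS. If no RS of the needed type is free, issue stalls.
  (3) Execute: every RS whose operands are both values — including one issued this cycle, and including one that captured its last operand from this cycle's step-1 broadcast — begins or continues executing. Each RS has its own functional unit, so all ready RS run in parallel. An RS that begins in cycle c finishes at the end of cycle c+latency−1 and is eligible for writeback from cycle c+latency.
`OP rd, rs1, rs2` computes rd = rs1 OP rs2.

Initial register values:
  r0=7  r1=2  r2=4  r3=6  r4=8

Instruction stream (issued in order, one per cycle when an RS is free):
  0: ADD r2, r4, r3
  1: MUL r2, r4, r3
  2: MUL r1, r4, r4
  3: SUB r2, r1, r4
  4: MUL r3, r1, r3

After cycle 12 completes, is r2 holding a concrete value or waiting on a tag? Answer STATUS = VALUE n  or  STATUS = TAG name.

STATUS = VALUE 56

cycle 1: issue ADD r2<-Add1 // r0:7,r1:2,r2:Add1,r3:6,r4:8
cycle 2: issue MUL r2<-Mul1 // r0:7,r1:2,r2:Mul1,r3:6,r4:8
cycle 3: CDB Add1=14; issue MUL r1<-Mul2 // r0:7,r1:Mul2,r2:Mul1,r3:6,r4:8
cycle 4: issue SUB r2<-Add1 // r0:7,r1:Mul2,r2:Add1,r3:6,r4:8
cycle 5: stall // r0:7,r1:Mul2,r2:Add1,r3:6,r4:8
cycle 6: stall // r0:7,r1:Mul2,r2:Add1,r3:6,r4:8
cycle 7: CDB Mul1=48; issue MUL r3<-Mul1 // r0:7,r1:Mul2,r2:Add1,r3:Mul1,r4:8
cycle 8: CDB Mul2=64 // r0:7,r1:64,r2:Add1,r3:Mul1,r4:8
cycle 9: - // r0:7,r1:64,r2:Add1,r3:Mul1,r4:8
cycle 10: CDB Add1=56 // r0:7,r1:64,r2:56,r3:Mul1,r4:8
cycle 11: - // r0:7,r1:64,r2:56,r3:Mul1,r4:8
cycle 12: - // r0:7,r1:64,r2:56,r3:Mul1,r4:8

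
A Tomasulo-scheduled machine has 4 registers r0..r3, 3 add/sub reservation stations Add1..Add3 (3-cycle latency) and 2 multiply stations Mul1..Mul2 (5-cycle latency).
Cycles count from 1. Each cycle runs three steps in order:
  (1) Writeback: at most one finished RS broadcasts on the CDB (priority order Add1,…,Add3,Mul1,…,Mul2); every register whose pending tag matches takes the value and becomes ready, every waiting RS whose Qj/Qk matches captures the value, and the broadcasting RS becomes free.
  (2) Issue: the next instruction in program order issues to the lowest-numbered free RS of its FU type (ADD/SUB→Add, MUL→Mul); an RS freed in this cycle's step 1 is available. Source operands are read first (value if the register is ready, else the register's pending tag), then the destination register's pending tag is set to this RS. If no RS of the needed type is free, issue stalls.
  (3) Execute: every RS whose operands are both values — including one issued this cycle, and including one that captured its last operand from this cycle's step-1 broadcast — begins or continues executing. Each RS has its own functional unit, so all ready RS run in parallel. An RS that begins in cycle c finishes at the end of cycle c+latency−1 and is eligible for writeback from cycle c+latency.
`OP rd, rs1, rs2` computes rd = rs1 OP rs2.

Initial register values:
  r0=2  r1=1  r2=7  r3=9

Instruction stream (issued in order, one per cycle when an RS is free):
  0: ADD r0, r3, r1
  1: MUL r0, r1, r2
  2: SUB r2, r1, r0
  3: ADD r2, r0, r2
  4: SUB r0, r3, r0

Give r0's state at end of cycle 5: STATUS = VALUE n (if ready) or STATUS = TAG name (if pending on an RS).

  c1: issue ADD r0<-Add1  regs: r0:Add1,r1:1,r2:7,r3:9
  c2: issue MUL r0<-Mul1  regs: r0:Mul1,r1:1,r2:7,r3:9
  c3: issue SUB r2<-Add2  regs: r0:Mul1,r1:1,r2:Add2,r3:9
  c4: CDB Add1=10; issue ADD r2<-Add1  regs: r0:Mul1,r1:1,r2:Add1,r3:9
  c5: issue SUB r0<-Add3  regs: r0:Add3,r1:1,r2:Add1,r3:9

STATUS = TAG Add3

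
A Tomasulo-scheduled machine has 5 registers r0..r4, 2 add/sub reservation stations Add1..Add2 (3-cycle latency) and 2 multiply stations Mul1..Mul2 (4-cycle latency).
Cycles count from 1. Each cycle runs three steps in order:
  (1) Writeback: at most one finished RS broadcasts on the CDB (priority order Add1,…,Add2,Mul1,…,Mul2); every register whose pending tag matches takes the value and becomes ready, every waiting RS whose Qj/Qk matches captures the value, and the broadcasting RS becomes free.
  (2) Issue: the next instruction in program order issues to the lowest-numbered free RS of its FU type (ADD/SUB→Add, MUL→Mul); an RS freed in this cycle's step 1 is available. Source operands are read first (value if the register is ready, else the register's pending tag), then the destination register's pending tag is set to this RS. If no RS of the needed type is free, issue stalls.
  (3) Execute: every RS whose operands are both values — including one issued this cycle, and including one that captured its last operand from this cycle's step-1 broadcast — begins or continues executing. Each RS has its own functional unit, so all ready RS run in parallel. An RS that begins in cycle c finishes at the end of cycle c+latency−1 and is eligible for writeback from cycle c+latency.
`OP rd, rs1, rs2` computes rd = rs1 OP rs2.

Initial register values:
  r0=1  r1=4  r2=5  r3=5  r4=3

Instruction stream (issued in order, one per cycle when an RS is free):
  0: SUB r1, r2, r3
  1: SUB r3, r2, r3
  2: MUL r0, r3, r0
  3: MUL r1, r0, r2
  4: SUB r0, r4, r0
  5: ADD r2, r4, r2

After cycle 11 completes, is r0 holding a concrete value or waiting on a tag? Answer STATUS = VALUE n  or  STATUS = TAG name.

  c1: issue SUB r1<-Add1  regs: r0:1,r1:Add1,r2:5,r3:5,r4:3
  c2: issue SUB r3<-Add2  regs: r0:1,r1:Add1,r2:5,r3:Add2,r4:3
  c3: issue MUL r0<-Mul1  regs: r0:Mul1,r1:Add1,r2:5,r3:Add2,r4:3
  c4: CDB Add1=0; issue MUL r1<-Mul2  regs: r0:Mul1,r1:Mul2,r2:5,r3:Add2,r4:3
  c5: CDB Add2=0; issue SUB r0<-Add1  regs: r0:Add1,r1:Mul2,r2:5,r3:0,r4:3
  c6: issue ADD r2<-Add2  regs: r0:Add1,r1:Mul2,r2:Add2,r3:0,r4:3
  c7: -  regs: r0:Add1,r1:Mul2,r2:Add2,r3:0,r4:3
  c8: -  regs: r0:Add1,r1:Mul2,r2:Add2,r3:0,r4:3
  c9: CDB Add2=8  regs: r0:Add1,r1:Mul2,r2:8,r3:0,r4:3
  c10: CDB Mul1=0  regs: r0:Add1,r1:Mul2,r2:8,r3:0,r4:3
  c11: -  regs: r0:Add1,r1:Mul2,r2:8,r3:0,r4:3

STATUS = TAG Add1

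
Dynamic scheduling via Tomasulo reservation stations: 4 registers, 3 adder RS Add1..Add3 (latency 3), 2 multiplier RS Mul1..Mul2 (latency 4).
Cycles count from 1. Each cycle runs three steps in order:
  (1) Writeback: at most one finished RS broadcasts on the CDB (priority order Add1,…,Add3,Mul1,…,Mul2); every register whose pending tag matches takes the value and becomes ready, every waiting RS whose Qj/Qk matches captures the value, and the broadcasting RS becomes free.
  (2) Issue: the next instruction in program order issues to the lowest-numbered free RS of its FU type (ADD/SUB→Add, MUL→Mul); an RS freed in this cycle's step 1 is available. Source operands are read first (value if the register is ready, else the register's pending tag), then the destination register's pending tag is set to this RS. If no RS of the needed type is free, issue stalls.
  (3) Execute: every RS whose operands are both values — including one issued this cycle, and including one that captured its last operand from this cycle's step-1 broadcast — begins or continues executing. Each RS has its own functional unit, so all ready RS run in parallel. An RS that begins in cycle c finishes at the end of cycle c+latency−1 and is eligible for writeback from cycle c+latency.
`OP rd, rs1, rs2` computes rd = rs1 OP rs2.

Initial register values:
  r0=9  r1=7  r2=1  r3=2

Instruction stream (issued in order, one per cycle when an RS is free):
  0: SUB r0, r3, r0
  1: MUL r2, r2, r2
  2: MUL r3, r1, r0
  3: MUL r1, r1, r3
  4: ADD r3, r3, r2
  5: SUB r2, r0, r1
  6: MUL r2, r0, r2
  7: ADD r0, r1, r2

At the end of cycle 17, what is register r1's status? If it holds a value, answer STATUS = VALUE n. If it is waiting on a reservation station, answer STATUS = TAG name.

c1: issue SUB r0<-Add1 | r0:Add1,r1:7,r2:1,r3:2
c2: issue MUL r2<-Mul1 | r0:Add1,r1:7,r2:Mul1,r3:2
c3: issue MUL r3<-Mul2 | r0:Add1,r1:7,r2:Mul1,r3:Mul2
c4: CDB Add1=-7; stall | r0:-7,r1:7,r2:Mul1,r3:Mul2
c5: stall | r0:-7,r1:7,r2:Mul1,r3:Mul2
c6: CDB Mul1=1; issue MUL r1<-Mul1 | r0:-7,r1:Mul1,r2:1,r3:Mul2
c7: issue ADD r3<-Add1 | r0:-7,r1:Mul1,r2:1,r3:Add1
c8: CDB Mul2=-49; issue SUB r2<-Add2 | r0:-7,r1:Mul1,r2:Add2,r3:Add1
c9: issue MUL r2<-Mul2 | r0:-7,r1:Mul1,r2:Mul2,r3:Add1
c10: issue ADD r0<-Add3 | r0:Add3,r1:Mul1,r2:Mul2,r3:Add1
c11: CDB Add1=-48 | r0:Add3,r1:Mul1,r2:Mul2,r3:-48
c12: CDB Mul1=-343 | r0:Add3,r1:-343,r2:Mul2,r3:-48
c13: - | r0:Add3,r1:-343,r2:Mul2,r3:-48
c14: - | r0:Add3,r1:-343,r2:Mul2,r3:-48
c15: CDB Add2=336 | r0:Add3,r1:-343,r2:Mul2,r3:-48
c16: - | r0:Add3,r1:-343,r2:Mul2,r3:-48
c17: - | r0:Add3,r1:-343,r2:Mul2,r3:-48

STATUS = VALUE -343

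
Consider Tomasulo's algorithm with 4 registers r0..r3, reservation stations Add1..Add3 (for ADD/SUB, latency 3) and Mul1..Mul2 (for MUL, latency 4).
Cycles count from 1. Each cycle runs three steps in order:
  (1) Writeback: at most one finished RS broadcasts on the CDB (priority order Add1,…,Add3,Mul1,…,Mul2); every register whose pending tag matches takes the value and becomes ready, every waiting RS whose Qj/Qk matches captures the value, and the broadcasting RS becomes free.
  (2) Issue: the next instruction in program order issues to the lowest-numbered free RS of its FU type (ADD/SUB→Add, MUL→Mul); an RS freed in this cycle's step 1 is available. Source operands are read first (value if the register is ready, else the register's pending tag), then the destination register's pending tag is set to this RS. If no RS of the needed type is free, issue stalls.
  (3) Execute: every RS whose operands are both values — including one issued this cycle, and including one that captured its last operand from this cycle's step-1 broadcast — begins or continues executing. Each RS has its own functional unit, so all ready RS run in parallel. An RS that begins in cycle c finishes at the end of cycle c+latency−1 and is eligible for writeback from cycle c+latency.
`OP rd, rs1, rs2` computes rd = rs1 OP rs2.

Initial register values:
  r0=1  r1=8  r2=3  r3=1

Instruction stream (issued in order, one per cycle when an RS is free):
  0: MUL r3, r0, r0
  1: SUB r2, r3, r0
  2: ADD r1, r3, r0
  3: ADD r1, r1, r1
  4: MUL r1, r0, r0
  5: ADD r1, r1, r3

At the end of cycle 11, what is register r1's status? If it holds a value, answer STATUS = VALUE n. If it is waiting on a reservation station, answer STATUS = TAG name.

c1: issue MUL r3<-Mul1 | r0:1,r1:8,r2:3,r3:Mul1
c2: issue SUB r2<-Add1 | r0:1,r1:8,r2:Add1,r3:Mul1
c3: issue ADD r1<-Add2 | r0:1,r1:Add2,r2:Add1,r3:Mul1
c4: issue ADD r1<-Add3 | r0:1,r1:Add3,r2:Add1,r3:Mul1
c5: CDB Mul1=1; issue MUL r1<-Mul1 | r0:1,r1:Mul1,r2:Add1,r3:1
c6: stall | r0:1,r1:Mul1,r2:Add1,r3:1
c7: stall | r0:1,r1:Mul1,r2:Add1,r3:1
c8: CDB Add1=0; issue ADD r1<-Add1 | r0:1,r1:Add1,r2:0,r3:1
c9: CDB Add2=2 | r0:1,r1:Add1,r2:0,r3:1
c10: CDB Mul1=1 | r0:1,r1:Add1,r2:0,r3:1
c11: - | r0:1,r1:Add1,r2:0,r3:1

STATUS = TAG Add1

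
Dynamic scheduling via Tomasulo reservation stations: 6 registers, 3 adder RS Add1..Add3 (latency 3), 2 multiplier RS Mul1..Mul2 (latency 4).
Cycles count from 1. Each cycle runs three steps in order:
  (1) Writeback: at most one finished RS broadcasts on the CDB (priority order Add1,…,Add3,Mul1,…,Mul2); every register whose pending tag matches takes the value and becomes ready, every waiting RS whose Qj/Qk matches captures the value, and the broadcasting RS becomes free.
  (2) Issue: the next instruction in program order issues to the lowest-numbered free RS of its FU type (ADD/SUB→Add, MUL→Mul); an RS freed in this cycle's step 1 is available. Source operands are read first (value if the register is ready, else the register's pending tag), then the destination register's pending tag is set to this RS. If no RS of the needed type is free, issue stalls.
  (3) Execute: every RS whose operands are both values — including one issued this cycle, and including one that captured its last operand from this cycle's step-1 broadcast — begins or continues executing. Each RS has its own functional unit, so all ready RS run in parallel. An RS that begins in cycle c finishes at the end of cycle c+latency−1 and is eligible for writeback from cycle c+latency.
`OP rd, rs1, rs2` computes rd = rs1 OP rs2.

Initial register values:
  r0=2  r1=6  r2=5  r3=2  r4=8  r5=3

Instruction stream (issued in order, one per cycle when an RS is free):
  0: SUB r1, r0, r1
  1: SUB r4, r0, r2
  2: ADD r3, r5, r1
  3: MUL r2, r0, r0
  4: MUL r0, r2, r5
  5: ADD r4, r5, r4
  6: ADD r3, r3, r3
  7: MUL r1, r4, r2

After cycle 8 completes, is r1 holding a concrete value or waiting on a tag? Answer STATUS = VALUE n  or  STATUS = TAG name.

STATUS = TAG Mul1

c1: issue SUB r1<-Add1 | r0:2,r1:Add1,r2:5,r3:2,r4:8,r5:3
c2: issue SUB r4<-Add2 | r0:2,r1:Add1,r2:5,r3:2,r4:Add2,r5:3
c3: issue ADD r3<-Add3 | r0:2,r1:Add1,r2:5,r3:Add3,r4:Add2,r5:3
c4: CDB Add1=-4; issue MUL r2<-Mul1 | r0:2,r1:-4,r2:Mul1,r3:Add3,r4:Add2,r5:3
c5: CDB Add2=-3; issue MUL r0<-Mul2 | r0:Mul2,r1:-4,r2:Mul1,r3:Add3,r4:-3,r5:3
c6: issue ADD r4<-Add1 | r0:Mul2,r1:-4,r2:Mul1,r3:Add3,r4:Add1,r5:3
c7: CDB Add3=-1; issue ADD r3<-Add2 | r0:Mul2,r1:-4,r2:Mul1,r3:Add2,r4:Add1,r5:3
c8: CDB Mul1=4; issue MUL r1<-Mul1 | r0:Mul2,r1:Mul1,r2:4,r3:Add2,r4:Add1,r5:3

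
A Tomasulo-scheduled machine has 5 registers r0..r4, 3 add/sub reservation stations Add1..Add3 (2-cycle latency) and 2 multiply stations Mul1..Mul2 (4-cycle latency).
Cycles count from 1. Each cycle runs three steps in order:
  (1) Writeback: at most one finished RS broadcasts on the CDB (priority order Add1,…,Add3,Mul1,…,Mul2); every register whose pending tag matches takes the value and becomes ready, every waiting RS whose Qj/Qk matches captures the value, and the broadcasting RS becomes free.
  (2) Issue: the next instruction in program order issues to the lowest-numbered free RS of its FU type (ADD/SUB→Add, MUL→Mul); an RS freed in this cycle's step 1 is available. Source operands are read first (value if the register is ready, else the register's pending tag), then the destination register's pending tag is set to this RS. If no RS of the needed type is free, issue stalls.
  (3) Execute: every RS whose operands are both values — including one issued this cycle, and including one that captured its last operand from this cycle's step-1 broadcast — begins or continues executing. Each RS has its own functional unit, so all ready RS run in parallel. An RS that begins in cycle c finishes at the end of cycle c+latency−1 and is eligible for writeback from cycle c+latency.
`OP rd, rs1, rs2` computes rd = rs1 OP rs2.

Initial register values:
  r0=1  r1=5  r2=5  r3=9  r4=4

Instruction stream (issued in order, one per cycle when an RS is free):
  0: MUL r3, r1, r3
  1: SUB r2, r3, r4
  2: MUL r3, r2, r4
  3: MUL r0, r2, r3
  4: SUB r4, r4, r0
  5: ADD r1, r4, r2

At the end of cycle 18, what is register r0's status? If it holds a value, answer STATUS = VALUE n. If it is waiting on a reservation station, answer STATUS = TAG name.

STATUS = VALUE 6724

  c1: issue MUL r3<-Mul1  regs: r0:1,r1:5,r2:5,r3:Mul1,r4:4
  c2: issue SUB r2<-Add1  regs: r0:1,r1:5,r2:Add1,r3:Mul1,r4:4
  c3: issue MUL r3<-Mul2  regs: r0:1,r1:5,r2:Add1,r3:Mul2,r4:4
  c4: stall  regs: r0:1,r1:5,r2:Add1,r3:Mul2,r4:4
  c5: CDB Mul1=45; issue MUL r0<-Mul1  regs: r0:Mul1,r1:5,r2:Add1,r3:Mul2,r4:4
  c6: issue SUB r4<-Add2  regs: r0:Mul1,r1:5,r2:Add1,r3:Mul2,r4:Add2
  c7: CDB Add1=41; issue ADD r1<-Add1  regs: r0:Mul1,r1:Add1,r2:41,r3:Mul2,r4:Add2
  c8: -  regs: r0:Mul1,r1:Add1,r2:41,r3:Mul2,r4:Add2
  c9: -  regs: r0:Mul1,r1:Add1,r2:41,r3:Mul2,r4:Add2
  c10: -  regs: r0:Mul1,r1:Add1,r2:41,r3:Mul2,r4:Add2
  c11: CDB Mul2=164  regs: r0:Mul1,r1:Add1,r2:41,r3:164,r4:Add2
  c12: -  regs: r0:Mul1,r1:Add1,r2:41,r3:164,r4:Add2
  c13: -  regs: r0:Mul1,r1:Add1,r2:41,r3:164,r4:Add2
  c14: -  regs: r0:Mul1,r1:Add1,r2:41,r3:164,r4:Add2
  c15: CDB Mul1=6724  regs: r0:6724,r1:Add1,r2:41,r3:164,r4:Add2
  c16: -  regs: r0:6724,r1:Add1,r2:41,r3:164,r4:Add2
  c17: CDB Add2=-6720  regs: r0:6724,r1:Add1,r2:41,r3:164,r4:-6720
  c18: -  regs: r0:6724,r1:Add1,r2:41,r3:164,r4:-6720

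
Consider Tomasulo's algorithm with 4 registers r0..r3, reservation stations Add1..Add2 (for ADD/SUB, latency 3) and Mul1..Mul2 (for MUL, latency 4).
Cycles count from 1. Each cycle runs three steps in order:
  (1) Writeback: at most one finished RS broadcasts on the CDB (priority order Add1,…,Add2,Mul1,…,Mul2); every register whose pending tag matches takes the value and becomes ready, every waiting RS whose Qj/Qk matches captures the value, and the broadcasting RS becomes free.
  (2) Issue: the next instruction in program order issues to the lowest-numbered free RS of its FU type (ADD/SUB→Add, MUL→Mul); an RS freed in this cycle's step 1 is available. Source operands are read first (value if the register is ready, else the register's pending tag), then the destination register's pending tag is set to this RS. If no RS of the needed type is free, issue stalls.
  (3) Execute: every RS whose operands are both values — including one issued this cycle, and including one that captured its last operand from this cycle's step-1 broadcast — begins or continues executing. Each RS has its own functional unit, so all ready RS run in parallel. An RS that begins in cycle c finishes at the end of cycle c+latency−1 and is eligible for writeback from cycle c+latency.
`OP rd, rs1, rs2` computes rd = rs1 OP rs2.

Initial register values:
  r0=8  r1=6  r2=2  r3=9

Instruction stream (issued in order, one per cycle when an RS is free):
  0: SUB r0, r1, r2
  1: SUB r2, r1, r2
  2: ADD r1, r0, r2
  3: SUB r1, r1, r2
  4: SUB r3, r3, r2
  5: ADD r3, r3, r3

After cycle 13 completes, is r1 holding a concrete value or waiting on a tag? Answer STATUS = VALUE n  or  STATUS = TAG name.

STATUS = VALUE 4

cycle 1: issue SUB r0<-Add1 // r0:Add1,r1:6,r2:2,r3:9
cycle 2: issue SUB r2<-Add2 // r0:Add1,r1:6,r2:Add2,r3:9
cycle 3: stall // r0:Add1,r1:6,r2:Add2,r3:9
cycle 4: CDB Add1=4; issue ADD r1<-Add1 // r0:4,r1:Add1,r2:Add2,r3:9
cycle 5: CDB Add2=4; issue SUB r1<-Add2 // r0:4,r1:Add2,r2:4,r3:9
cycle 6: stall // r0:4,r1:Add2,r2:4,r3:9
cycle 7: stall // r0:4,r1:Add2,r2:4,r3:9
cycle 8: CDB Add1=8; issue SUB r3<-Add1 // r0:4,r1:Add2,r2:4,r3:Add1
cycle 9: stall // r0:4,r1:Add2,r2:4,r3:Add1
cycle 10: stall // r0:4,r1:Add2,r2:4,r3:Add1
cycle 11: CDB Add1=5; issue ADD r3<-Add1 // r0:4,r1:Add2,r2:4,r3:Add1
cycle 12: CDB Add2=4 // r0:4,r1:4,r2:4,r3:Add1
cycle 13: - // r0:4,r1:4,r2:4,r3:Add1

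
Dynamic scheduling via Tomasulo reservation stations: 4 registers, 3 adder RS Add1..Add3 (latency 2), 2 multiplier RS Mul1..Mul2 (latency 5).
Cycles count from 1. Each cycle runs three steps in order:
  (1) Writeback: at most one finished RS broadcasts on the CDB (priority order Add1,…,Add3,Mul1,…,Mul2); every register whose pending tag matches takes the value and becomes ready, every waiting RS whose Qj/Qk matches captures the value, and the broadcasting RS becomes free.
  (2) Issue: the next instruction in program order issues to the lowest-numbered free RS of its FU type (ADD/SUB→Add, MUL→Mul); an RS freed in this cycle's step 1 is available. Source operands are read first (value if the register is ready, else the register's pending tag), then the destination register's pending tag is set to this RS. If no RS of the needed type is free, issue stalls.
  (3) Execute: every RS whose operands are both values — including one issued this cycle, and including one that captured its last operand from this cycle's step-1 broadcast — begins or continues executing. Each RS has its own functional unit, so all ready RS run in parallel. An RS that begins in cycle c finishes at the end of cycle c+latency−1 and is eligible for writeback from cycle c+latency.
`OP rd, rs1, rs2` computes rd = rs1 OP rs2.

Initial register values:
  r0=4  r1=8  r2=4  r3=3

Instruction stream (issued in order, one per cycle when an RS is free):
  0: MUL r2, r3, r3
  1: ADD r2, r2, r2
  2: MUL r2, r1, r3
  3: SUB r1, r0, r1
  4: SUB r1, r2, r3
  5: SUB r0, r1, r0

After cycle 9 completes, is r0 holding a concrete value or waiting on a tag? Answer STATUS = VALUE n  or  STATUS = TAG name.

c1: issue MUL r2<-Mul1 | r0:4,r1:8,r2:Mul1,r3:3
c2: issue ADD r2<-Add1 | r0:4,r1:8,r2:Add1,r3:3
c3: issue MUL r2<-Mul2 | r0:4,r1:8,r2:Mul2,r3:3
c4: issue SUB r1<-Add2 | r0:4,r1:Add2,r2:Mul2,r3:3
c5: issue SUB r1<-Add3 | r0:4,r1:Add3,r2:Mul2,r3:3
c6: CDB Add2=-4; issue SUB r0<-Add2 | r0:Add2,r1:Add3,r2:Mul2,r3:3
c7: CDB Mul1=9 | r0:Add2,r1:Add3,r2:Mul2,r3:3
c8: CDB Mul2=24 | r0:Add2,r1:Add3,r2:24,r3:3
c9: CDB Add1=18 | r0:Add2,r1:Add3,r2:24,r3:3

STATUS = TAG Add2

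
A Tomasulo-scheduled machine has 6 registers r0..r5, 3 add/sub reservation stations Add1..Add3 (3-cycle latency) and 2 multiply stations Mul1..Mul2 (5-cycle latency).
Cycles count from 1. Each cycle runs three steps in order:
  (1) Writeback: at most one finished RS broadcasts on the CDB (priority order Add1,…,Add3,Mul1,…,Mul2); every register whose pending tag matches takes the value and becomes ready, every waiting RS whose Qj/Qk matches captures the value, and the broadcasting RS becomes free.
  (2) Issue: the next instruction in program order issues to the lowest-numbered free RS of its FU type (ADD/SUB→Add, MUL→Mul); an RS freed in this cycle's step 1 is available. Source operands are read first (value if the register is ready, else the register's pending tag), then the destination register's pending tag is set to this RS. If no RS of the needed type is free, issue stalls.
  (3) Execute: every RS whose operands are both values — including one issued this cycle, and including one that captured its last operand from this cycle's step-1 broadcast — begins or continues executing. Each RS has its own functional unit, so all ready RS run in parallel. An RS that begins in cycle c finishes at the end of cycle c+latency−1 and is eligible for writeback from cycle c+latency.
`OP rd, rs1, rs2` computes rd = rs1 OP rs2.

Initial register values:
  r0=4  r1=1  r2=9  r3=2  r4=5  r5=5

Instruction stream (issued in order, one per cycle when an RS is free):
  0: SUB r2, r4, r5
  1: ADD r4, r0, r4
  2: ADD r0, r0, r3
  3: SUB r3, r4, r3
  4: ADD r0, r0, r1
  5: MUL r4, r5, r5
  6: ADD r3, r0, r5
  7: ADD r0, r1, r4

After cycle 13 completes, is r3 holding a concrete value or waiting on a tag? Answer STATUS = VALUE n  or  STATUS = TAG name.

c1: issue SUB r2<-Add1 | r0:4,r1:1,r2:Add1,r3:2,r4:5,r5:5
c2: issue ADD r4<-Add2 | r0:4,r1:1,r2:Add1,r3:2,r4:Add2,r5:5
c3: issue ADD r0<-Add3 | r0:Add3,r1:1,r2:Add1,r3:2,r4:Add2,r5:5
c4: CDB Add1=0; issue SUB r3<-Add1 | r0:Add3,r1:1,r2:0,r3:Add1,r4:Add2,r5:5
c5: CDB Add2=9; issue ADD r0<-Add2 | r0:Add2,r1:1,r2:0,r3:Add1,r4:9,r5:5
c6: CDB Add3=6; issue MUL r4<-Mul1 | r0:Add2,r1:1,r2:0,r3:Add1,r4:Mul1,r5:5
c7: issue ADD r3<-Add3 | r0:Add2,r1:1,r2:0,r3:Add3,r4:Mul1,r5:5
c8: CDB Add1=7; issue ADD r0<-Add1 | r0:Add1,r1:1,r2:0,r3:Add3,r4:Mul1,r5:5
c9: CDB Add2=7 | r0:Add1,r1:1,r2:0,r3:Add3,r4:Mul1,r5:5
c10: - | r0:Add1,r1:1,r2:0,r3:Add3,r4:Mul1,r5:5
c11: CDB Mul1=25 | r0:Add1,r1:1,r2:0,r3:Add3,r4:25,r5:5
c12: CDB Add3=12 | r0:Add1,r1:1,r2:0,r3:12,r4:25,r5:5
c13: - | r0:Add1,r1:1,r2:0,r3:12,r4:25,r5:5

STATUS = VALUE 12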